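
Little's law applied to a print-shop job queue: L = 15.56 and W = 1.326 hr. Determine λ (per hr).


λ = L/W = 15.56/1.326 = 11.7345 /hr

Final: 11.7345 /hr


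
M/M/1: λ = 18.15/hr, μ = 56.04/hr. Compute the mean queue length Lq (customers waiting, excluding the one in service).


ρ = 18.15/56.04 = 0.3239
Lq = ρ²/(1−ρ) = 0.1049/0.6761 = 0.1551

Final: 0.1551


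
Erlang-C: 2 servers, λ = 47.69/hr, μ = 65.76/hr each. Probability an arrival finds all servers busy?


a = λ/μ = 0.7252; ρ = a/2 = 0.3626
P₀ = 0.467775 (from M/M/c formula)
C(c,a) = [a^c/(c!(1−ρ))]·P₀ = [0.52593/(2·0.6374)]·0.467775
= 0.41257·0.467775 = 0.192988

Final: 0.192988


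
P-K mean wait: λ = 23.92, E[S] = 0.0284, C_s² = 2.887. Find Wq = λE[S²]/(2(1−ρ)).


ρ = λ·E[S] = 23.92·0.0284 = 0.6793
E[S²] = E[S]²(1+C_s²) = 0.0284²·(1+2.887) = 0.003135
Wq = λ·E[S²]/(2(1−ρ)) = 23.92·0.003135/(2·0.3207) = 0.11693 hr

Final: 0.11693 hr


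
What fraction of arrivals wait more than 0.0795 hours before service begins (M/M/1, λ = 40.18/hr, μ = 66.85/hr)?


ρ = 40.18/66.85 = 0.6010
P(Wq > t) = ρ·e^{−(μ−λ)t} = 0.6010·e^{−2.1203}
= 0.6010·0.120000 = 0.072126

Final: 0.072126


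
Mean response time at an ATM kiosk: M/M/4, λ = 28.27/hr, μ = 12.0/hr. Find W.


a = 2.3558; ρ = 0.5890; P₀ = 0.087472
Lq = P₀·a^c·ρ/(c!(1−ρ)²) = 0.39133
Wq = Lq/λ = 0.39133/28.27 = 0.01384 hr
W = Wq + 1/μ = 0.01384 + 0.08333 = 0.09718 hr

Final: 0.09718 hr


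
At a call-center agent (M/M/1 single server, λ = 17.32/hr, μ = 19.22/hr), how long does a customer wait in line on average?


ρ = 17.32/19.22 = 0.9011
Wq = ρ/(μ−λ) = 0.9011/(19.22 − 17.32) = 0.9011/1.90 = 0.4743 hr

Final: 0.4743 hr


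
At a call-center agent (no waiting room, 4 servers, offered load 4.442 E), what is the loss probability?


B(c,a) = (a^c/c!) / Σ_{k=0}^{c} a^k/k!
a^4/4! = 16.221947
Σ terms (k=0..4): 1.00000 + 4.44200 + 9.86568 + 14.60779 + 16.22195 = 46.137415
B = 16.221947/46.137415 = 0.351601

Final: 0.351601


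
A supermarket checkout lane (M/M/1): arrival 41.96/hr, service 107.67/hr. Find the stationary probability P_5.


ρ = 41.96/107.67 = 0.3897
P_n = (1−ρ)·ρ^n = (1 − 0.3897)·0.3897^5 = 0.6103·0.008989 = 0.005486

Final: 0.005486


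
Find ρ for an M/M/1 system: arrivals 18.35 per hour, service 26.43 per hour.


ρ = λ/μ = 18.35/26.43 = 0.6943

Final: 0.6943


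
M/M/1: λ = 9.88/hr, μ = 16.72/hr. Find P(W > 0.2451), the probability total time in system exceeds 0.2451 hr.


W ~ Exponential(μ−λ) for M/M/1.
μ − λ = 16.72 − 9.88 = 6.8400
P(W > t) = e^{−(μ−λ)t} = e^{−1.6765} = 0.187030

Final: 0.187030


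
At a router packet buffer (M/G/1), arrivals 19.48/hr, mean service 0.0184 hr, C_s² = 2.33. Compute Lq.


ρ = λ·E[S] = 19.48·0.0184 = 0.3584
Lq = ρ²(1+C_s²)/(2(1−ρ)) = 0.1285·(1+2.33)/(2·0.6416)
= 0.1285·3.3300/1.2831 = 0.33341

Final: 0.33341


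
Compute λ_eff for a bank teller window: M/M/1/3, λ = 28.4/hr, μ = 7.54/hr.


ρ = 3.7666; P_K = (1−ρ)ρ^3/(1−ρ^4) = 0.738175
λ_eff = λ(1 − P_K) = 28.4·(1 − 0.738175) = 28.4·0.261825 = 7.4358 /hr

Final: 7.4358 /hr


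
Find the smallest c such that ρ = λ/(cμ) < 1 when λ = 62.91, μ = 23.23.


Stability requires cμ > λ ⇔ c > λ/μ.
λ/μ = 62.91/23.23 = 2.7081
Minimum integer c = ⌊2.7081⌋ + 1 = 3
Check: 3·23.23 = 69.69 > 62.91, while 2·23.23 = 46.46 ≤ 62.91

Final: 3 servers


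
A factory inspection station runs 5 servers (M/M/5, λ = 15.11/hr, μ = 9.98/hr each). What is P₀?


a = λ/μ = 15.11/9.98 = 1.5140; ρ = a/c = 0.3028
Σ_{k=0}^{4} a^k/k! (terms k=0..4) = 1.00000 + 1.51403 + 1.14614 + 0.57843 + 0.21894 = 4.45754
Tail: a^5/(5!(1−ρ)) = 7.95554/(120·0.6972) = 0.09509
P₀ = 1/(4.45754 + 0.09509) = 1/4.55263 = 0.219653

Final: 0.219653


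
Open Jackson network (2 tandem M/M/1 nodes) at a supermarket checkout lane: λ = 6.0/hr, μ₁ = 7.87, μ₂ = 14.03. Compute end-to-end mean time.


Each node sees arrival rate λ = 6.0/hr (tandem ⇒ throughput preserved).
W₁ = 1/(μ₁−λ) = 1/(7.87−6.0) = 0.53476 hr
W₂ = 1/(μ₂−λ) = 1/(14.03−6.0) = 0.12453 hr
W_total = W₁ + W₂ = 0.53476 + 0.12453 = 0.65929 hr

Final: 0.65929 hr


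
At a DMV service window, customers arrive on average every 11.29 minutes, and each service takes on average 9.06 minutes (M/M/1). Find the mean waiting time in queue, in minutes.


λ = 60/11.29 = 5.3144 /hr
μ = 60/9.06 = 6.6225 /hr
ρ = λ/μ = 5.3144/6.6225 = 0.8025
Wq = ρ/(μ−λ) = 0.8025/(6.6225−5.3144) = 0.61348 hr
In minutes: 0.61348·60 = 36.809 min

Final: 36.809 min


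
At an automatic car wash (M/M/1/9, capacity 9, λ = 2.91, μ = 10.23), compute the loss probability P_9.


ρ = λ/μ = 2.91/10.23 = 0.2845
P_K = (1−ρ)ρ^K/(1−ρ^(K+1)) = (0.7155·0.00001219)/(1 − 0.000003469)
= 0.000008726/0.999997 = 0.000008726

Final: 0.000008726


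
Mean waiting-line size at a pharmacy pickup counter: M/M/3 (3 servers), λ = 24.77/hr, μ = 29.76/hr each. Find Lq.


a = λ/μ = 0.8323; ρ = a/3 = 0.2774
P₀ = 0.432580
Lq = P₀·a^c·ρ / (c!·(1−ρ)²) = 0.432580·0.57661·0.2774/(6·0.52209)
= 0.02209

Final: 0.02209


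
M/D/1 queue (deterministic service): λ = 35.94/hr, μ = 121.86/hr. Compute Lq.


ρ = 35.94/121.86 = 0.2949
M/D/1: Lq = ρ²/(2(1−ρ)) = 0.08698/(2·0.7051) = 0.06168

Final: 0.06168


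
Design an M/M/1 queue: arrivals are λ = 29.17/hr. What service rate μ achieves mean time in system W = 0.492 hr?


W = 1/(μ−λ) ⇒ μ − λ = 1/W = 1/0.492 = 2.0325
μ = λ + 1/W = 29.17 + 2.0325 = 31.2025 per hr

Final: 31.2025 /hr


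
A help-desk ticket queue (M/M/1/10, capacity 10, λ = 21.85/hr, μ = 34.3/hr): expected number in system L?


ρ = 21.85/34.3 = 0.6370
L = ρ[1 − (K+1)ρ^K + Kρ^(K+1)] / [(1−ρ)(1−ρ^(K+1))]
Numerator: 0.6370·(1 − 11·0.011005 + 10·0.007010) = 0.604571
Denominator: (0.3630)·(0.992990) = 0.360429
L = 0.604571/0.360429 = 1.6774

Final: 1.6774


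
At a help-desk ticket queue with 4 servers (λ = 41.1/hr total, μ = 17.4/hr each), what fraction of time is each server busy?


ρ = λ/(cμ) = 41.1/(4·17.4) = 41.1/69.60 = 0.5905

Final: 0.5905


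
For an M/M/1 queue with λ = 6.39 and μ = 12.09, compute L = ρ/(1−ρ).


ρ = λ/μ = 6.39/12.09 = 0.5285
L = ρ/(1−ρ) = 0.5285/(1 − 0.5285) = 0.5285/0.4715 = 1.1211

Final: 1.1211


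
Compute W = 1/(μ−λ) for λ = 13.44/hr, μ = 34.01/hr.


W = 1/(μ−λ) = 1/(34.01 − 13.44) = 1/20.57 = 0.04861 hr

Final: 0.04861 hr


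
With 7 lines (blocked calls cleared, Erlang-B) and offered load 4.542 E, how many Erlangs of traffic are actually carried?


B(7,4.542) = 0.092626 (Erlang-B)
Carried load = a(1 − B) = 4.542·(1 − 0.092626) = 4.542·0.907374 = 4.1213 E

Final: 4.1213 Erlangs


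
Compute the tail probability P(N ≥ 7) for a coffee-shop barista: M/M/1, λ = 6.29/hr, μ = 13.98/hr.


ρ = 6.29/13.98 = 0.4499
P(N ≥ n) = ρ^n = 0.4499^7 = 0.003733

Final: 0.003733


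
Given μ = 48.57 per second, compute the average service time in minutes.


Mean service time = 1/μ = 1/48.57 second = 0.02059 second
In minutes: 0.02059 × 0.0166667 = 0.0003431 min

Final: 0.0003431 min


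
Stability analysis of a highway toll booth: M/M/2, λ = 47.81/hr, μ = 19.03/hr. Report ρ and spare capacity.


Total capacity cμ = 2·19.03 = 38.06/hr
ρ = λ/(cμ) = 47.81/38.06 = 1.2562
Stable ⇔ ρ < 1: NO
Spare capacity = cμ − λ = 38.06 − 47.81 = -9.75/hr

Final: ρ = 1.2562; unstable; margin = -9.75/hr


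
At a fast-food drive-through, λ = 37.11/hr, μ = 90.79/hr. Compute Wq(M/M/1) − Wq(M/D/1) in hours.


ρ = 37.11/90.79 = 0.4087
Wq(M/M/1) = ρ/(μ−λ) = 0.4087/53.68 = 0.007614 hr
Wq(M/D/1) = ρ/(2(μ−λ)) = 0.003807 hr
Savings = 0.007614 − 0.003807 = 0.003807 hr

Final: 0.003807 hr


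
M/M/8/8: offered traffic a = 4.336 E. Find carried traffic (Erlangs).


B(8,4.336) = 0.041950 (Erlang-B)
Carried load = a(1 − B) = 4.336·(1 − 0.041950) = 4.336·0.958050 = 4.1541 E

Final: 4.1541 Erlangs


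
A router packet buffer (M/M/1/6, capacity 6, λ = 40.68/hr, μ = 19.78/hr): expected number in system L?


ρ = 40.68/19.78 = 2.0566
L = ρ[1 − (K+1)ρ^K + Kρ^(K+1)] / [(1−ρ)(1−ρ^(K+1))]
Numerator: 2.0566·(1 − 7·75.670733 + 6·155.626159) = 833.059399
Denominator: (-1.0566)·(-154.626159) = 163.381533
L = 833.059399/163.381533 = 5.0989

Final: 5.0989


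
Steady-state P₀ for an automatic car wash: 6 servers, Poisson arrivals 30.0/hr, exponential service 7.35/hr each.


a = λ/μ = 30.0/7.35 = 4.0816; ρ = a/c = 0.6803
Σ_{k=0}^{5} a^k/k! (terms k=0..5) = 1.00000 + 4.08163 + 8.32986 + 11.33315 + 11.56444 + 9.44036 = 45.74943
Tail: a^6/(6!(1−ρ)) = 4623.84741/(720·0.3197) = 20.08586
P₀ = 1/(45.74943 + 20.08586) = 1/65.83529 = 0.015189

Final: 0.015189


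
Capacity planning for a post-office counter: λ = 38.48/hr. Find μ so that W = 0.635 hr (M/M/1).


W = 1/(μ−λ) ⇒ μ − λ = 1/W = 1/0.635 = 1.5748
μ = λ + 1/W = 38.48 + 1.5748 = 40.0548 per hr

Final: 40.0548 /hr


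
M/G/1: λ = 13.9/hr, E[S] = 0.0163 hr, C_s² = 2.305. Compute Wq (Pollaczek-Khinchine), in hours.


ρ = λ·E[S] = 13.9·0.0163 = 0.2266
E[S²] = E[S]²(1+C_s²) = 0.0163²·(1+2.305) = 0.0008781
Wq = λ·E[S²]/(2(1−ρ)) = 13.9·0.0008781/(2·0.7734) = 0.007891 hr

Final: 0.007891 hr


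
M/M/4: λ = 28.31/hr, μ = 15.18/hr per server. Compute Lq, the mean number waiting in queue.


a = λ/μ = 1.8650; ρ = a/4 = 0.4662
P₀ = 0.150844
Lq = P₀·a^c·ρ / (c!·(1−ρ)²) = 0.150844·12.09685·0.4662/(24·0.28490)
= 0.12442

Final: 0.12442


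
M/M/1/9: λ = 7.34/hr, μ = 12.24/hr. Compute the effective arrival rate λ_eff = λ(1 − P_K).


ρ = 0.5997; P_K = (1−ρ)ρ^9/(1−ρ^10) = 0.004039
λ_eff = λ(1 − P_K) = 7.34·(1 − 0.004039) = 7.34·0.995961 = 7.3104 /hr

Final: 7.3104 /hr


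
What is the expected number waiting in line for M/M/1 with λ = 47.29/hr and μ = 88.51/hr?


ρ = 47.29/88.51 = 0.5343
Lq = ρ²/(1−ρ) = 0.2855/0.4657 = 0.6130

Final: 0.6130


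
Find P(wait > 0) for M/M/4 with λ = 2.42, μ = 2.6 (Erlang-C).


a = λ/μ = 0.9308; ρ = a/4 = 0.2327
P₀ = 0.393843 (from M/M/c formula)
C(c,a) = [a^c/(c!(1−ρ))]·P₀ = [0.75053/(24·0.7673)]·0.393843
= 0.04076·0.393843 = 0.016051

Final: 0.016051


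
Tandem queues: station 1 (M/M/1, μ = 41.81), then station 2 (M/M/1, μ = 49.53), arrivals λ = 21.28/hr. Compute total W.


Each node sees arrival rate λ = 21.28/hr (tandem ⇒ throughput preserved).
W₁ = 1/(μ₁−λ) = 1/(41.81−21.28) = 0.04871 hr
W₂ = 1/(μ₂−λ) = 1/(49.53−21.28) = 0.03540 hr
W_total = W₁ + W₂ = 0.04871 + 0.03540 = 0.08411 hr

Final: 0.08411 hr


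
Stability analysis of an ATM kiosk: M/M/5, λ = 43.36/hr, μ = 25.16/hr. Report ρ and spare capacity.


Total capacity cμ = 5·25.16 = 125.80/hr
ρ = λ/(cμ) = 43.36/125.80 = 0.3447
Stable ⇔ ρ < 1: YES
Spare capacity = cμ − λ = 125.80 − 43.36 = 82.44/hr

Final: ρ = 0.3447; stable; margin = 82.44/hr


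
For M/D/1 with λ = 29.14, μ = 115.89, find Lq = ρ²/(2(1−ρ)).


ρ = 29.14/115.89 = 0.2514
M/D/1: Lq = ρ²/(2(1−ρ)) = 0.06322/(2·0.7486) = 0.04223

Final: 0.04223


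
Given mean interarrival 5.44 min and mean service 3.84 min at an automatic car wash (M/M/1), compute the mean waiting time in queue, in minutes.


λ = 60/5.44 = 11.0294 /hr
μ = 60/3.84 = 15.6250 /hr
ρ = λ/μ = 11.0294/15.6250 = 0.7059
Wq = ρ/(μ−λ) = 0.7059/(15.6250−11.0294) = 0.15360 hr
In minutes: 0.15360·60 = 9.216 min

Final: 9.216 min


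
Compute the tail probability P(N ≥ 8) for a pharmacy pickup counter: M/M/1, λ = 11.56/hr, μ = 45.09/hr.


ρ = 11.56/45.09 = 0.2564
P(N ≥ n) = ρ^n = 0.2564^8 = 0.00001866

Final: 0.00001866


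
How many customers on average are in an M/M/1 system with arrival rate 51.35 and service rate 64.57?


ρ = λ/μ = 51.35/64.57 = 0.7953
L = ρ/(1−ρ) = 0.7953/(1 − 0.7953) = 0.7953/0.2047 = 3.8843

Final: 3.8843


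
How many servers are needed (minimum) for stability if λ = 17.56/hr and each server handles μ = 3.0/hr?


Stability requires cμ > λ ⇔ c > λ/μ.
λ/μ = 17.56/3.0 = 5.8533
Minimum integer c = ⌊5.8533⌋ + 1 = 6
Check: 6·3.0 = 18.00 > 17.56, while 5·3.0 = 15.00 ≤ 17.56

Final: 6 servers


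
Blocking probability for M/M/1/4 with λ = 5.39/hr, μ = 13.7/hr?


ρ = λ/μ = 5.39/13.7 = 0.3934
P_K = (1−ρ)ρ^K/(1−ρ^(K+1)) = (0.6066·0.023959)/(1 − 0.009426)
= 0.014533/0.990574 = 0.014671

Final: 0.014671


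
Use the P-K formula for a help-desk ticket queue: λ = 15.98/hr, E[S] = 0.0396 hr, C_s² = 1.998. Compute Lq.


ρ = λ·E[S] = 15.98·0.0396 = 0.6328
Lq = ρ²(1+C_s²)/(2(1−ρ)) = 0.4004·(1+1.998)/(2·0.3672)
= 0.4004·2.9980/0.7344 = 1.63475

Final: 1.63475


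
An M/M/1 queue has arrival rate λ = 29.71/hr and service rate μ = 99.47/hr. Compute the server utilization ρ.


ρ = λ/μ = 29.71/99.47 = 0.2987

Final: 0.2987


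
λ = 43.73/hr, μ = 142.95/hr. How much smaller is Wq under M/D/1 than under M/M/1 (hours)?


ρ = 43.73/142.95 = 0.3059
Wq(M/M/1) = ρ/(μ−λ) = 0.3059/99.22 = 0.003083 hr
Wq(M/D/1) = ρ/(2(μ−λ)) = 0.001542 hr
Savings = 0.003083 − 0.001542 = 0.001542 hr

Final: 0.001542 hr


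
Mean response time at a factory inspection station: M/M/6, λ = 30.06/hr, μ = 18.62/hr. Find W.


a = 1.6144; ρ = 0.2691; P₀ = 0.198933
Lq = P₀·a^c·ρ/(c!(1−ρ)²) = 0.002463
Wq = Lq/λ = 0.002463/30.06 = 0.00008195 hr
W = Wq + 1/μ = 0.00008195 + 0.05371 = 0.05379 hr

Final: 0.05379 hr


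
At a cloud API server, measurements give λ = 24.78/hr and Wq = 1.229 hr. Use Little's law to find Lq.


Lq = λWq = 24.78·1.229 = 30.4546

Final: 30.4546


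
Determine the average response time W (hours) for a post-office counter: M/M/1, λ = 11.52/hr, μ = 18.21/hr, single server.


W = 1/(μ−λ) = 1/(18.21 − 11.52) = 1/6.69 = 0.1495 hr

Final: 0.1495 hr


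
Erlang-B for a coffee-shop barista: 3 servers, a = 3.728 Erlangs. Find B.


B(c,a) = (a^c/c!) / Σ_{k=0}^{c} a^k/k!
a^3/3! = 8.635281
Σ terms (k=0..3): 1.00000 + 3.72800 + 6.94899 + 8.63528 = 20.312273
B = 8.635281/20.312273 = 0.425126

Final: 0.425126


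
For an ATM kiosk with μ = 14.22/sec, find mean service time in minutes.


Mean service time = 1/μ = 1/14.22 second = 0.07032 second
In minutes: 0.07032 × 0.0166667 = 0.001172 min

Final: 0.001172 min


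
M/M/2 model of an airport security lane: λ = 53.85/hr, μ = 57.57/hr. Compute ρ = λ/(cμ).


ρ = λ/(cμ) = 53.85/(2·57.57) = 53.85/115.14 = 0.4677

Final: 0.4677


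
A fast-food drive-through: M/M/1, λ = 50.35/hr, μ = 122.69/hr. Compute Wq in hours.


ρ = 50.35/122.69 = 0.4104
Wq = ρ/(μ−λ) = 0.4104/(122.69 − 50.35) = 0.4104/72.34 = 0.005673 hr

Final: 0.005673 hr


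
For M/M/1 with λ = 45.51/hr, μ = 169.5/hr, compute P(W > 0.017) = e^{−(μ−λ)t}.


W ~ Exponential(μ−λ) for M/M/1.
μ − λ = 169.5 − 45.51 = 123.9900
P(W > t) = e^{−(μ−λ)t} = e^{−2.1078} = 0.121501

Final: 0.121501


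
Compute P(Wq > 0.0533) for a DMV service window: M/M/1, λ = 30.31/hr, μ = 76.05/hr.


ρ = 30.31/76.05 = 0.3986
P(Wq > t) = ρ·e^{−(μ−λ)t} = 0.3986·e^{−2.4379}
= 0.3986·0.087340 = 0.034810

Final: 0.034810


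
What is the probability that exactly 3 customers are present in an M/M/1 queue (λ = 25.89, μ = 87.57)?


ρ = 25.89/87.57 = 0.2956
P_n = (1−ρ)·ρ^n = (1 − 0.2956)·0.2956^3 = 0.7044·0.025842 = 0.018202

Final: 0.018202


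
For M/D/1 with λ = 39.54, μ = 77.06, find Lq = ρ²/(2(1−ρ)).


ρ = 39.54/77.06 = 0.5131
M/D/1: Lq = ρ²/(2(1−ρ)) = 0.2633/(2·0.4869) = 0.27037

Final: 0.27037


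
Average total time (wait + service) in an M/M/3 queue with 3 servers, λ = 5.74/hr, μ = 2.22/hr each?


a = 2.5856; ρ = 0.8619; P₀ = 0.035993
Lq = P₀·a^c·ρ/(c!(1−ρ)²) = 4.68330
Wq = Lq/λ = 4.68330/5.74 = 0.81591 hr
W = Wq + 1/μ = 0.81591 + 0.45045 = 1.26636 hr

Final: 1.26636 hr


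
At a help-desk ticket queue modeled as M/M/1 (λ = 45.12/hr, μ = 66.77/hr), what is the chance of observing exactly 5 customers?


ρ = 45.12/66.77 = 0.6758
P_n = (1−ρ)·ρ^n = (1 − 0.6758)·0.6758^5 = 0.3242·0.140909 = 0.045689

Final: 0.045689


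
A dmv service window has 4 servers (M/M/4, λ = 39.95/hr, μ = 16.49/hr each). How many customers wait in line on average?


a = λ/μ = 2.4227; ρ = a/4 = 0.6057
P₀ = 0.080858
Lq = P₀·a^c·ρ / (c!·(1−ρ)²) = 0.080858·34.44963·0.6057/(24·0.15550)
= 0.45208

Final: 0.45208


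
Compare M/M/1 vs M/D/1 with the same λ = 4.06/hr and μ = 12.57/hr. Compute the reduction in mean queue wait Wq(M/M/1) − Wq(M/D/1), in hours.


ρ = 4.06/12.57 = 0.3230
Wq(M/M/1) = ρ/(μ−λ) = 0.3230/8.51 = 0.03795 hr
Wq(M/D/1) = ρ/(2(μ−λ)) = 0.01898 hr
Savings = 0.03795 − 0.01898 = 0.01898 hr

Final: 0.01898 hr


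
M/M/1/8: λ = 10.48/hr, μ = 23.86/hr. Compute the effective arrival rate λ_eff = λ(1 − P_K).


ρ = 0.4392; P_K = (1−ρ)ρ^8/(1−ρ^9) = 0.0007773
λ_eff = λ(1 − P_K) = 10.48·(1 − 0.0007773) = 10.48·0.999223 = 10.4719 /hr

Final: 10.4719 /hr


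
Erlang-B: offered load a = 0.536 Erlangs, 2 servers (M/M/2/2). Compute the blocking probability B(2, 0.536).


B(c,a) = (a^c/c!) / Σ_{k=0}^{c} a^k/k!
a^2/2! = 0.143648
Σ terms (k=0..2): 1.00000 + 0.53600 + 0.14365 = 1.679648
B = 0.143648/1.679648 = 0.085523

Final: 0.085523


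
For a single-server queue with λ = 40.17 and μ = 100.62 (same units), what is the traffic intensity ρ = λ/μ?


ρ = λ/μ = 40.17/100.62 = 0.3992

Final: 0.3992


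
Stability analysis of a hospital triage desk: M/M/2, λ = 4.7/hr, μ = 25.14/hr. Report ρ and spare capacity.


Total capacity cμ = 2·25.14 = 50.28/hr
ρ = λ/(cμ) = 4.7/50.28 = 0.09348
Stable ⇔ ρ < 1: YES
Spare capacity = cμ − λ = 50.28 − 4.7 = 45.58/hr

Final: ρ = 0.09348; stable; margin = 45.58/hr


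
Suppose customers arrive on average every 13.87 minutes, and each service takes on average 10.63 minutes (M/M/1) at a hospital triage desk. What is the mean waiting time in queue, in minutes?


λ = 60/13.87 = 4.3259 /hr
μ = 60/10.63 = 5.6444 /hr
ρ = λ/μ = 4.3259/5.6444 = 0.7664
Wq = ρ/(μ−λ) = 0.7664/(5.6444−4.3259) = 0.58126 hr
In minutes: 0.58126·60 = 34.876 min

Final: 34.876 min


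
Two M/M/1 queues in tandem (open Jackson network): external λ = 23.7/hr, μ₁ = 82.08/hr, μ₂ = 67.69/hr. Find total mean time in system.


Each node sees arrival rate λ = 23.7/hr (tandem ⇒ throughput preserved).
W₁ = 1/(μ₁−λ) = 1/(82.08−23.7) = 0.01713 hr
W₂ = 1/(μ₂−λ) = 1/(67.69−23.7) = 0.02273 hr
W_total = W₁ + W₂ = 0.01713 + 0.02273 = 0.03986 hr

Final: 0.03986 hr


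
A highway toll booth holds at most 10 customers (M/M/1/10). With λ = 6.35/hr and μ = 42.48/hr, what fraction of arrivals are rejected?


ρ = λ/μ = 6.35/42.48 = 0.1495
P_K = (1−ρ)ρ^K/(1−ρ^(K+1)) = (0.8505·0.000000005570)/(1 − 8.327e-10)
= 0.000000004738/1.000000 = 0.000000004738

Final: 0.000000004738


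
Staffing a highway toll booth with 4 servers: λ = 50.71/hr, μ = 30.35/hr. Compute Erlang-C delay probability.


a = λ/μ = 1.6708; ρ = a/4 = 0.4177
P₀ = 0.185124 (from M/M/c formula)
C(c,a) = [a^c/(c!(1−ρ))]·P₀ = [7.79363/(24·0.5823)]·0.185124
= 0.55769·0.185124 = 0.103241

Final: 0.103241


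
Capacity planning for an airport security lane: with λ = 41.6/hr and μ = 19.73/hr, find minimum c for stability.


Stability requires cμ > λ ⇔ c > λ/μ.
λ/μ = 41.6/19.73 = 2.1085
Minimum integer c = ⌊2.1085⌋ + 1 = 3
Check: 3·19.73 = 59.19 > 41.6, while 2·19.73 = 39.46 ≤ 41.6

Final: 3 servers


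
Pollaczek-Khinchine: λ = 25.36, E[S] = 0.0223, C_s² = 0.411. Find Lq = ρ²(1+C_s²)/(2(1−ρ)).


ρ = λ·E[S] = 25.36·0.0223 = 0.5655
Lq = ρ²(1+C_s²)/(2(1−ρ)) = 0.3198·(1+0.411)/(2·0.4345)
= 0.3198·1.4110/0.8689 = 0.51933

Final: 0.51933


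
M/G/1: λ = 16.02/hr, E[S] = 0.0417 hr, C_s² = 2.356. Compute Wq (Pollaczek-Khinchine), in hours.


ρ = λ·E[S] = 16.02·0.0417 = 0.6680
E[S²] = E[S]²(1+C_s²) = 0.0417²·(1+2.356) = 0.005836
Wq = λ·E[S²]/(2(1−ρ)) = 16.02·0.005836/(2·0.3320) = 0.14081 hr

Final: 0.14081 hr


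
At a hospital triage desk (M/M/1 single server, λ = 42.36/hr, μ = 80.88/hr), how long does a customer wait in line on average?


ρ = 42.36/80.88 = 0.5237
Wq = ρ/(μ−λ) = 0.5237/(80.88 − 42.36) = 0.5237/38.52 = 0.01360 hr

Final: 0.01360 hr


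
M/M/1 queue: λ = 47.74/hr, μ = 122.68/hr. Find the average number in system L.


ρ = λ/μ = 47.74/122.68 = 0.3891
L = ρ/(1−ρ) = 0.3891/(1 − 0.3891) = 0.3891/0.6109 = 0.6370

Final: 0.6370


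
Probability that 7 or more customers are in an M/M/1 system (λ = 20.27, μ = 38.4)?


ρ = 20.27/38.4 = 0.5279
P(N ≥ n) = ρ^n = 0.5279^7 = 0.011420

Final: 0.011420


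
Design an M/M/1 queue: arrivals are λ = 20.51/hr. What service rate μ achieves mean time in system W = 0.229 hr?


W = 1/(μ−λ) ⇒ μ − λ = 1/W = 1/0.229 = 4.3668
μ = λ + 1/W = 20.51 + 4.3668 = 24.8768 per hr

Final: 24.8768 /hr


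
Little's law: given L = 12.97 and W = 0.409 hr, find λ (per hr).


λ = L/W = 12.97/0.409 = 31.7115 /hr

Final: 31.7115 /hr


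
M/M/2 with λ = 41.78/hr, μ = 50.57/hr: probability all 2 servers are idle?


a = λ/μ = 41.78/50.57 = 0.8262; ρ = a/c = 0.4131
Σ_{k=0}^{1} a^k/k! (terms k=0..1) = 1.00000 + 0.82618 = 1.82618
Tail: a^2/(2!(1−ρ)) = 0.68258/(2·0.5869) = 0.58150
P₀ = 1/(1.82618 + 0.58150) = 1/2.40768 = 0.415337

Final: 0.415337


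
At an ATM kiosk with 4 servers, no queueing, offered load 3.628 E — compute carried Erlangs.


B(4,3.628) = 0.273572 (Erlang-B)
Carried load = a(1 − B) = 3.628·(1 − 0.273572) = 3.628·0.726428 = 2.6355 E

Final: 2.6355 Erlangs


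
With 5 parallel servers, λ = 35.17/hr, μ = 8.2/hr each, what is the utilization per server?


ρ = λ/(cμ) = 35.17/(5·8.2) = 35.17/41.00 = 0.8578

Final: 0.8578


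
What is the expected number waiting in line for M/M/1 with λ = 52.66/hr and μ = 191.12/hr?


ρ = 52.66/191.12 = 0.2755
Lq = ρ²/(1−ρ) = 0.07592/0.7245 = 0.1048

Final: 0.1048


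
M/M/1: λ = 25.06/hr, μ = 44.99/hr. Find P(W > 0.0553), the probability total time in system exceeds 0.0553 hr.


W ~ Exponential(μ−λ) for M/M/1.
μ − λ = 44.99 − 25.06 = 19.9300
P(W > t) = e^{−(μ−λ)t} = e^{−1.1021} = 0.332163

Final: 0.332163


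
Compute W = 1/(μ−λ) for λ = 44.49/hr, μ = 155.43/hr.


W = 1/(μ−λ) = 1/(155.43 − 44.49) = 1/110.94 = 0.009014 hr

Final: 0.009014 hr


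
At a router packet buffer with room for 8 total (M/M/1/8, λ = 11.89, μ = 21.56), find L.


ρ = 11.89/21.56 = 0.5515
L = ρ[1 − (K+1)ρ^K + Kρ^(K+1)] / [(1−ρ)(1−ρ^(K+1))]
Numerator: 0.5515·(1 − 9·0.008556 + 8·0.004718) = 0.529835
Denominator: (0.4485)·(0.995282) = 0.446399
L = 0.529835/0.446399 = 1.1869

Final: 1.1869


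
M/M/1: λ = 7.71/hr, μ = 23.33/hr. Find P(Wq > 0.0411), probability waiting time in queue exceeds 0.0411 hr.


ρ = 7.71/23.33 = 0.3305
P(Wq > t) = ρ·e^{−(μ−λ)t} = 0.3305·e^{−0.6420}
= 0.3305·0.526248 = 0.173912

Final: 0.173912


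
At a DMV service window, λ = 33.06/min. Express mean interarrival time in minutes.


Mean interarrival time = 1/λ = 1/33.06 minute = 0.03025 minute
In minutes: 0.03025 × 1 = 0.03025 min

Final: 0.03025 min


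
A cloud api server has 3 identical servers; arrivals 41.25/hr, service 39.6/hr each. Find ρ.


ρ = λ/(cμ) = 41.25/(3·39.6) = 41.25/118.80 = 0.3472

Final: 0.3472


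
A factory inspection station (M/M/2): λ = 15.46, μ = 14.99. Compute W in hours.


a = 1.0314; ρ = 0.5157; P₀ = 0.319542
Lq = P₀·a^c·ρ/(c!(1−ρ)²) = 0.37361
Wq = Lq/λ = 0.37361/15.46 = 0.02417 hr
W = Wq + 1/μ = 0.02417 + 0.06671 = 0.09088 hr

Final: 0.09088 hr


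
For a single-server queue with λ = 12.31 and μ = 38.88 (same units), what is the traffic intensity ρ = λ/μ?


ρ = λ/μ = 12.31/38.88 = 0.3166

Final: 0.3166


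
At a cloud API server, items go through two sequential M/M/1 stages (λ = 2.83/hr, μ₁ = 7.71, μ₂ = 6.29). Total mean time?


Each node sees arrival rate λ = 2.83/hr (tandem ⇒ throughput preserved).
W₁ = 1/(μ₁−λ) = 1/(7.71−2.83) = 0.20492 hr
W₂ = 1/(μ₂−λ) = 1/(6.29−2.83) = 0.28902 hr
W_total = W₁ + W₂ = 0.20492 + 0.28902 = 0.49394 hr

Final: 0.49394 hr


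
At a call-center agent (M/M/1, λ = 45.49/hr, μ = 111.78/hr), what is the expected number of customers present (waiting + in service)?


ρ = λ/μ = 45.49/111.78 = 0.4070
L = ρ/(1−ρ) = 0.4070/(1 − 0.4070) = 0.4070/0.5930 = 0.6862

Final: 0.6862


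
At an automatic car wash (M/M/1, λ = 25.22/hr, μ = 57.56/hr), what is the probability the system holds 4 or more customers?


ρ = 25.22/57.56 = 0.4382
P(N ≥ n) = ρ^n = 0.4382^4 = 0.036855

Final: 0.036855


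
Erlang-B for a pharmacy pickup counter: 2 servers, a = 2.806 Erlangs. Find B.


B(c,a) = (a^c/c!) / Σ_{k=0}^{c} a^k/k!
a^2/2! = 3.936818
Σ terms (k=0..2): 1.00000 + 2.80600 + 3.93682 = 7.742818
B = 3.936818/7.742818 = 0.508448

Final: 0.508448


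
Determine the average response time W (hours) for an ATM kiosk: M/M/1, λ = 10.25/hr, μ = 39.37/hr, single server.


W = 1/(μ−λ) = 1/(39.37 − 10.25) = 1/29.12 = 0.03434 hr

Final: 0.03434 hr


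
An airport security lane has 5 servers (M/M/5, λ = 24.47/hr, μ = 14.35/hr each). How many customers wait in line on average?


a = λ/μ = 1.7052; ρ = a/5 = 0.3410
P₀ = 0.181154
Lq = P₀·a^c·ρ / (c!·(1−ρ)²) = 0.181154·14.41818·0.3410/(120·0.43422)
= 0.01710

Final: 0.01710


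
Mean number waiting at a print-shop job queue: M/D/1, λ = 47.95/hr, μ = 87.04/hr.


ρ = 47.95/87.04 = 0.5509
M/D/1: Lq = ρ²/(2(1−ρ)) = 0.3035/(2·0.4491) = 0.33788

Final: 0.33788


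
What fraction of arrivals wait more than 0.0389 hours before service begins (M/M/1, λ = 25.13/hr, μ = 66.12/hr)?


ρ = 25.13/66.12 = 0.3801
P(Wq > t) = ρ·e^{−(μ−λ)t} = 0.3801·e^{−1.5945}
= 0.3801·0.203008 = 0.077156

Final: 0.077156


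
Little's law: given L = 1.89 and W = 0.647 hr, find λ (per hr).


λ = L/W = 1.89/0.647 = 2.9212 /hr

Final: 2.9212 /hr


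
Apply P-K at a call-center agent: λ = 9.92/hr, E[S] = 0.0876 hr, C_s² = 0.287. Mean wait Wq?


ρ = λ·E[S] = 9.92·0.0876 = 0.8690
E[S²] = E[S]²(1+C_s²) = 0.0876²·(1+0.287) = 0.009876
Wq = λ·E[S²]/(2(1−ρ)) = 9.92·0.009876/(2·0.1310) = 0.37391 hr

Final: 0.37391 hr


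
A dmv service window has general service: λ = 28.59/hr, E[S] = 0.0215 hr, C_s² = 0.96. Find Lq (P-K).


ρ = λ·E[S] = 28.59·0.0215 = 0.6147
Lq = ρ²(1+C_s²)/(2(1−ρ)) = 0.3778·(1+0.96)/(2·0.3853)
= 0.3778·1.9600/0.7706 = 0.96098

Final: 0.96098


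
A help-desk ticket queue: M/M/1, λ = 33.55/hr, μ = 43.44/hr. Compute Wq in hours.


ρ = 33.55/43.44 = 0.7723
Wq = ρ/(μ−λ) = 0.7723/(43.44 − 33.55) = 0.7723/9.89 = 0.07809 hr

Final: 0.07809 hr


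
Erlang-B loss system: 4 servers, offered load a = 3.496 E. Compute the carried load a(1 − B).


B(4,3.496) = 0.259851 (Erlang-B)
Carried load = a(1 − B) = 3.496·(1 − 0.259851) = 3.496·0.740149 = 2.5876 E

Final: 2.5876 Erlangs


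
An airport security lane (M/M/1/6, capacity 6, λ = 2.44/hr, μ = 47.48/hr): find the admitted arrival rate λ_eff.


ρ = 0.05139; P_K = (1−ρ)ρ^6/(1−ρ^7) = 0.00000001747
λ_eff = λ(1 − P_K) = 2.44·(1 − 0.00000001747) = 2.44·1.000000 = 2.4400 /hr

Final: 2.4400 /hr


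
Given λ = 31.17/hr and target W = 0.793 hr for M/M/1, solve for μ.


W = 1/(μ−λ) ⇒ μ − λ = 1/W = 1/0.793 = 1.2610
μ = λ + 1/W = 31.17 + 1.2610 = 32.4310 per hr

Final: 32.4310 /hr


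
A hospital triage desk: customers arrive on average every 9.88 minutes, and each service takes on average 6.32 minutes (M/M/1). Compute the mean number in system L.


λ = 60/9.88 = 6.0729 /hr
μ = 60/6.32 = 9.4937 /hr
ρ = λ/μ = 6.0729/9.4937 = 0.6397
L = ρ/(1−ρ) = 0.6397/0.3603 = 1.7753

Final: 1.7753


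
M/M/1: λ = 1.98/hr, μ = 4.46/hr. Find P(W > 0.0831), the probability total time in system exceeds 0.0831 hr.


W ~ Exponential(μ−λ) for M/M/1.
μ − λ = 4.46 − 1.98 = 2.4800
P(W > t) = e^{−(μ−λ)t} = e^{−0.2061} = 0.813761

Final: 0.813761


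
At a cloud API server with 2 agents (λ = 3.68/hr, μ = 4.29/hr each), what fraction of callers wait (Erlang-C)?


a = λ/μ = 0.8578; ρ = a/2 = 0.4289
P₀ = 0.399674 (from M/M/c formula)
C(c,a) = [a^c/(c!(1−ρ))]·P₀ = [0.73584/(2·0.5711)]·0.399674
= 0.64423·0.399674 = 0.257483

Final: 0.257483


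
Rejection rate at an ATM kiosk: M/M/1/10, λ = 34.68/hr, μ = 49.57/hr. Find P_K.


ρ = λ/μ = 34.68/49.57 = 0.6996
P_K = (1−ρ)ρ^K/(1−ρ^(K+1)) = (0.3004·0.028093)/(1 − 0.019654)
= 0.008439/0.980346 = 0.008608

Final: 0.008608


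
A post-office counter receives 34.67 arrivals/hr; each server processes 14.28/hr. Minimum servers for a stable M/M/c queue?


Stability requires cμ > λ ⇔ c > λ/μ.
λ/μ = 34.67/14.28 = 2.4279
Minimum integer c = ⌊2.4279⌋ + 1 = 3
Check: 3·14.28 = 42.84 > 34.67, while 2·14.28 = 28.56 ≤ 34.67

Final: 3 servers


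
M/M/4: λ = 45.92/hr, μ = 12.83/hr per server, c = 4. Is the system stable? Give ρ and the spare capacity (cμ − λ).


Total capacity cμ = 4·12.83 = 51.32/hr
ρ = λ/(cμ) = 45.92/51.32 = 0.8948
Stable ⇔ ρ < 1: YES
Spare capacity = cμ − λ = 51.32 − 45.92 = 5.40/hr

Final: ρ = 0.8948; stable; margin = 5.40/hr


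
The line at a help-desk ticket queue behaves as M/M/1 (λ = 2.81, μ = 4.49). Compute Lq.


ρ = 2.81/4.49 = 0.6258
Lq = ρ²/(1−ρ) = 0.3917/0.3742 = 1.0468

Final: 1.0468


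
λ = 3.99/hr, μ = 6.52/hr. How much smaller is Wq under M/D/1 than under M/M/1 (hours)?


ρ = 3.99/6.52 = 0.6120
Wq(M/M/1) = ρ/(μ−λ) = 0.6120/2.53 = 0.24188 hr
Wq(M/D/1) = ρ/(2(μ−λ)) = 0.12094 hr
Savings = 0.24188 − 0.12094 = 0.12094 hr

Final: 0.12094 hr


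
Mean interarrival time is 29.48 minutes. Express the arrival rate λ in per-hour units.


λ = 1/(interarrival time) in consistent units.
1 hour = 60 min, so λ = 60/29.48 = 2.0353 per hour

Final: 2.0353 /hr


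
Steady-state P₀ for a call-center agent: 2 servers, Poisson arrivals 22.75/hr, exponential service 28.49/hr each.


a = λ/μ = 22.75/28.49 = 0.7985; ρ = a/c = 0.3993
Σ_{k=0}^{1} a^k/k! (terms k=0..1) = 1.00000 + 0.79853 = 1.79853
Tail: a^2/(2!(1−ρ)) = 0.63764/(2·0.6007) = 0.53072
P₀ = 1/(1.79853 + 0.53072) = 1/2.32924 = 0.429324

Final: 0.429324


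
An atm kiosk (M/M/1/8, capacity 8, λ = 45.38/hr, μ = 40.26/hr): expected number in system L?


ρ = 45.38/40.26 = 1.1272
L = ρ[1 − (K+1)ρ^K + Kρ^(K+1)] / [(1−ρ)(1−ρ^(K+1))]
Numerator: 1.1272·(1 − 9·2.605708 + 8·2.937085) = 1.178240
Denominator: (-0.1272)·(-1.937085) = 0.246346
L = 1.178240/0.246346 = 4.7829

Final: 4.7829


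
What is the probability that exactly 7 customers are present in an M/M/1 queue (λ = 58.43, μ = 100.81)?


ρ = 58.43/100.81 = 0.5796
P_n = (1−ρ)·ρ^n = (1 − 0.5796)·0.5796^7 = 0.4204·0.021975 = 0.009238

Final: 0.009238


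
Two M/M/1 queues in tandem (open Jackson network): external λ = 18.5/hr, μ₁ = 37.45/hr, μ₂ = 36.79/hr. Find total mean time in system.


Each node sees arrival rate λ = 18.5/hr (tandem ⇒ throughput preserved).
W₁ = 1/(μ₁−λ) = 1/(37.45−18.5) = 0.05277 hr
W₂ = 1/(μ₂−λ) = 1/(36.79−18.5) = 0.05467 hr
W_total = W₁ + W₂ = 0.05277 + 0.05467 = 0.10745 hr

Final: 0.10745 hr


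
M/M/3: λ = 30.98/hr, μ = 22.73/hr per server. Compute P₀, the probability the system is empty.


a = λ/μ = 30.98/22.73 = 1.3630; ρ = a/c = 0.4543
Σ_{k=0}^{2} a^k/k! (terms k=0..2) = 1.00000 + 1.36296 + 0.92883 = 3.29178
Tail: a^3/(3!(1−ρ)) = 2.53190/(6·0.5457) = 0.77331
P₀ = 1/(3.29178 + 0.77331) = 1/4.06510 = 0.245997

Final: 0.245997


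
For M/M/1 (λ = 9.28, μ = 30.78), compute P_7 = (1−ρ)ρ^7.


ρ = 9.28/30.78 = 0.3015
P_n = (1−ρ)·ρ^n = (1 − 0.3015)·0.3015^7 = 0.6985·0.0002264 = 0.0001582

Final: 0.0001582


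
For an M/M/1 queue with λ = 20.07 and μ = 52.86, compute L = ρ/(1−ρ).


ρ = λ/μ = 20.07/52.86 = 0.3797
L = ρ/(1−ρ) = 0.3797/(1 − 0.3797) = 0.3797/0.6203 = 0.6121

Final: 0.6121


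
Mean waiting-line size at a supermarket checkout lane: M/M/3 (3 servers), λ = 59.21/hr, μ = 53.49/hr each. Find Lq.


a = λ/μ = 1.1069; ρ = a/3 = 0.3690
P₀ = 0.324904
Lq = P₀·a^c·ρ / (c!·(1−ρ)²) = 0.324904·1.35634·0.3690/(6·0.39819)
= 0.06806

Final: 0.06806


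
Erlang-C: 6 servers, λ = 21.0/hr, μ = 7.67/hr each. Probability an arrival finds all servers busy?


a = λ/μ = 2.7379; ρ = a/6 = 0.4563
P₀ = 0.064076 (from M/M/c formula)
C(c,a) = [a^c/(c!(1−ρ))]·P₀ = [421.25356/(720·0.5437)]·0.064076
= 1.07614·0.064076 = 0.068954

Final: 0.068954


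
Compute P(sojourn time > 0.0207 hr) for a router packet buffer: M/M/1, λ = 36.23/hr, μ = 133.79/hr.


W ~ Exponential(μ−λ) for M/M/1.
μ − λ = 133.79 − 36.23 = 97.5600
P(W > t) = e^{−(μ−λ)t} = e^{−2.0195} = 0.132723

Final: 0.132723


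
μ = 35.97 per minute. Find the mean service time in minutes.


Mean service time = 1/μ = 1/35.97 minute = 0.02780 minute
In minutes: 0.02780 × 1 = 0.02780 min

Final: 0.02780 min


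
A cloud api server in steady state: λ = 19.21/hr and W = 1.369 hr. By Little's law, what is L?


L = λW = 19.21·1.369 = 26.2985

Final: 26.2985


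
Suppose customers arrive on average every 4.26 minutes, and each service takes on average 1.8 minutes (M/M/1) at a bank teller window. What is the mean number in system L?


λ = 60/4.26 = 14.0845 /hr
μ = 60/1.8 = 33.3333 /hr
ρ = λ/μ = 14.0845/33.3333 = 0.4225
L = ρ/(1−ρ) = 0.4225/0.5775 = 0.7317

Final: 0.7317


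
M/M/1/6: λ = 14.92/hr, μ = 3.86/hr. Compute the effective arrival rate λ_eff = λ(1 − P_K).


ρ = 3.8653; P_K = (1−ρ)ρ^6/(1−ρ^7) = 0.741344
λ_eff = λ(1 − P_K) = 14.92·(1 − 0.741344) = 14.92·0.258656 = 3.8591 /hr

Final: 3.8591 /hr


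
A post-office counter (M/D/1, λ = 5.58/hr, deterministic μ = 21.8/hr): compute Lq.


ρ = 5.58/21.8 = 0.2560
M/D/1: Lq = ρ²/(2(1−ρ)) = 0.06552/(2·0.7440) = 0.04403

Final: 0.04403


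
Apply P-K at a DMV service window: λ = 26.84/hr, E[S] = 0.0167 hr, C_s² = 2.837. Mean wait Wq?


ρ = λ·E[S] = 26.84·0.0167 = 0.4482
E[S²] = E[S]²(1+C_s²) = 0.0167²·(1+2.837) = 0.001070
Wq = λ·E[S²]/(2(1−ρ)) = 26.84·0.001070/(2·0.5518) = 0.02603 hr

Final: 0.02603 hr


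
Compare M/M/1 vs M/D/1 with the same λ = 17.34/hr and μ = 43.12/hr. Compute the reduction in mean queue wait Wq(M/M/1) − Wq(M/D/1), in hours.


ρ = 17.34/43.12 = 0.4021
Wq(M/M/1) = ρ/(μ−λ) = 0.4021/25.78 = 0.01560 hr
Wq(M/D/1) = ρ/(2(μ−λ)) = 0.007799 hr
Savings = 0.01560 − 0.007799 = 0.007799 hr

Final: 0.007799 hr


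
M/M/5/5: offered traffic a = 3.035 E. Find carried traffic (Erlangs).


B(5,3.035) = 0.113055 (Erlang-B)
Carried load = a(1 − B) = 3.035·(1 − 0.113055) = 3.035·0.886945 = 2.6919 E

Final: 2.6919 Erlangs


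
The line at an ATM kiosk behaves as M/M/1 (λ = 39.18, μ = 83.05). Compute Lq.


ρ = 39.18/83.05 = 0.4718
Lq = ρ²/(1−ρ) = 0.2226/0.5282 = 0.4213

Final: 0.4213


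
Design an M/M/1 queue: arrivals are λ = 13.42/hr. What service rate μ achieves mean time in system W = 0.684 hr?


W = 1/(μ−λ) ⇒ μ − λ = 1/W = 1/0.684 = 1.4620
μ = λ + 1/W = 13.42 + 1.4620 = 14.8820 per hr

Final: 14.8820 /hr


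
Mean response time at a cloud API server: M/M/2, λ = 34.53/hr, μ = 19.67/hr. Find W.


a = 1.7555; ρ = 0.8777; P₀ = 0.065114
Lq = P₀·a^c·ρ/(c!(1−ρ)²) = 5.89077
Wq = Lq/λ = 5.89077/34.53 = 0.17060 hr
W = Wq + 1/μ = 0.17060 + 0.05084 = 0.22144 hr

Final: 0.22144 hr


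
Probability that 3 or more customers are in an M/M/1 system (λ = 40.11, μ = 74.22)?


ρ = 40.11/74.22 = 0.5404
P(N ≥ n) = ρ^n = 0.5404^3 = 0.157832

Final: 0.157832


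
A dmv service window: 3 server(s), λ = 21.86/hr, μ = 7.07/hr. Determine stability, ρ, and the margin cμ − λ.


Total capacity cμ = 3·7.07 = 21.21/hr
ρ = λ/(cμ) = 21.86/21.21 = 1.0306
Stable ⇔ ρ < 1: NO
Spare capacity = cμ − λ = 21.21 − 21.86 = -0.65/hr

Final: ρ = 1.0306; unstable; margin = -0.65/hr


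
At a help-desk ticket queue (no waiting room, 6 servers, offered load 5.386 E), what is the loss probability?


B(c,a) = (a^c/c!) / Σ_{k=0}^{c} a^k/k!
a^6/6! = 33.905144
Σ terms (k=0..6): 1.00000 + 5.38600 + 14.50450 + 26.04041 + 35.06341 + 37.77031 + 33.90514 = 153.669767
B = 33.905144/153.669767 = 0.220636

Final: 0.220636


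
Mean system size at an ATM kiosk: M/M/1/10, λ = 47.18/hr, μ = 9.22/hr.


ρ = 47.18/9.22 = 5.1171
L = ρ[1 − (K+1)ρ^K + Kρ^(K+1)] / [(1−ρ)(1−ρ^(K+1))]
Numerator: 5.1171·(1 − 11·12310343.034619 + 10·62993707.632684) = 2530543327.567609
Denominator: (-4.1171)·(-62993706.632684) = 259353698.891179
L = 2530543327.567609/259353698.891179 = 9.7571

Final: 9.7571


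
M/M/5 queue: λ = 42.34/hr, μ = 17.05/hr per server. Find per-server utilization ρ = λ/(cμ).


ρ = λ/(cμ) = 42.34/(5·17.05) = 42.34/85.25 = 0.4967

Final: 0.4967


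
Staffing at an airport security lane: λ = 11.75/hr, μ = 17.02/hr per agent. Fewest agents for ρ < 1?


Stability requires cμ > λ ⇔ c > λ/μ.
λ/μ = 11.75/17.02 = 0.6904
Minimum integer c = ⌊0.6904⌋ + 1 = 1
Check: 1·17.02 = 17.02 > 11.75, while 0·17.02 = 0.00 ≤ 11.75

Final: 1 servers


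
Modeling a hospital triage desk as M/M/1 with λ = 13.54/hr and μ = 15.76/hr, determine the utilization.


ρ = λ/μ = 13.54/15.76 = 0.8591

Final: 0.8591


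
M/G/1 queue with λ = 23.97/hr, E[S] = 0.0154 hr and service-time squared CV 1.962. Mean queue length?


ρ = λ·E[S] = 23.97·0.0154 = 0.3691
Lq = ρ²(1+C_s²)/(2(1−ρ)) = 0.1363·(1+1.962)/(2·0.6309)
= 0.1363·2.9620/1.2617 = 0.31989

Final: 0.31989


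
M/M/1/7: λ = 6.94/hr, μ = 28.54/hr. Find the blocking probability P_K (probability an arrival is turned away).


ρ = λ/μ = 6.94/28.54 = 0.2432
P_K = (1−ρ)ρ^K/(1−ρ^(K+1)) = (0.7568·0.00005027)/(1 − 0.00001222)
= 0.00003805/0.999988 = 0.00003805

Final: 0.00003805


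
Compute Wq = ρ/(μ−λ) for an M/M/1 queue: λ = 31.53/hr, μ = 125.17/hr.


ρ = 31.53/125.17 = 0.2519
Wq = ρ/(μ−λ) = 0.2519/(125.17 − 31.53) = 0.2519/93.64 = 0.002690 hr

Final: 0.002690 hr


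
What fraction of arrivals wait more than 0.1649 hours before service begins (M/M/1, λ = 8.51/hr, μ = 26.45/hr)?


ρ = 8.51/26.45 = 0.3217
P(Wq > t) = ρ·e^{−(μ−λ)t} = 0.3217·e^{−2.9583}
= 0.3217·0.051907 = 0.016700

Final: 0.016700


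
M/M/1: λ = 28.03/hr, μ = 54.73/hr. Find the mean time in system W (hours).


W = 1/(μ−λ) = 1/(54.73 − 28.03) = 1/26.70 = 0.03745 hr

Final: 0.03745 hr


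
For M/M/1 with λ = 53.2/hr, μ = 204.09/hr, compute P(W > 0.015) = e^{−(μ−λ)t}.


W ~ Exponential(μ−λ) for M/M/1.
μ − λ = 204.09 − 53.2 = 150.8900
P(W > t) = e^{−(μ−λ)t} = e^{−2.2633} = 0.104001

Final: 0.104001


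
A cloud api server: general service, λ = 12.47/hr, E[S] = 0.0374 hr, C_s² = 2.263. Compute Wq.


ρ = λ·E[S] = 12.47·0.0374 = 0.4664
E[S²] = E[S]²(1+C_s²) = 0.0374²·(1+2.263) = 0.004564
Wq = λ·E[S²]/(2(1−ρ)) = 12.47·0.004564/(2·0.5336) = 0.05333 hr

Final: 0.05333 hr
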